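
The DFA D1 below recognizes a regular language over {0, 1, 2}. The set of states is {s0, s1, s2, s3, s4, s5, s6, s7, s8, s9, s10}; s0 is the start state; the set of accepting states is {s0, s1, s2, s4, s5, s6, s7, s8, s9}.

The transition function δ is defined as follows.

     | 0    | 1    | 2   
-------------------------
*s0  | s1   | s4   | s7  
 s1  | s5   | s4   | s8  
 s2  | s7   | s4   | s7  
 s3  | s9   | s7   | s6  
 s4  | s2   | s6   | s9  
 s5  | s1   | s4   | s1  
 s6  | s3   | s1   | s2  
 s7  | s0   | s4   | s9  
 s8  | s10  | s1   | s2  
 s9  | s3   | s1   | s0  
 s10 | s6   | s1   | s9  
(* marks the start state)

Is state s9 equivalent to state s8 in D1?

Every state is reachable, so we keep all 11.
Start with accepting vs non-accepting: {s0,s1,s2,s4,s5,s6,s7,s8,s9} | {s3,s10}.
Refine {s0,s1,s2,s4,s5,s6,s7,s8,s9} on symbol 0: members go to different blocks, giving {s0,s1,s2,s4,s5,s7} and {s6,s8,s9}.
Refine {s0,s1,s2,s4,s5,s7} on symbol 1: members go to different blocks, giving {s0,s1,s2,s5,s7} and {s4}.
Split {s0,s1,s2,s5,s7} by δ(·,2) → {s0,s2,s5} and {s1,s7}.
No further refinement is possible. Final partition (5 blocks): {s0,s2,s5} | {s3,s10} | {s6,s8,s9} | {s4} | {s1,s7}.
s9 and s8 lie in the same block of the stable partition, so they are equivalent — no string distinguishes them.

Yes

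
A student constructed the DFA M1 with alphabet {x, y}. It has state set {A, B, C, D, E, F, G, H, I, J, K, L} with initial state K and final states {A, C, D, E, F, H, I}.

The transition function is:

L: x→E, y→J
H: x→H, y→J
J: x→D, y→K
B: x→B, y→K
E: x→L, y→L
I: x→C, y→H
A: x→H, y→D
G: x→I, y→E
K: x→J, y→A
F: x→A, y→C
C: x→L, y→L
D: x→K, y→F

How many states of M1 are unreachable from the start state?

BFS from K reaches {A, C, D, E, F, H, J, K, L}; the 3 state(s) B, G, I are never visited.

3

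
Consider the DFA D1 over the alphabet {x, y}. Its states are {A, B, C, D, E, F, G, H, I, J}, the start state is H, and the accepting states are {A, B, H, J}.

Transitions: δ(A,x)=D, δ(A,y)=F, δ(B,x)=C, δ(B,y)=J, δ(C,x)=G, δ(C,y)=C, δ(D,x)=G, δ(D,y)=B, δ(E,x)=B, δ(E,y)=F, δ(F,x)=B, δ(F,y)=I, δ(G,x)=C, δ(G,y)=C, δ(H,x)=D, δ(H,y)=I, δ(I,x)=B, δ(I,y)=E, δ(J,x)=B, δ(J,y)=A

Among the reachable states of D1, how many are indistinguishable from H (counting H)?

2

Every state is reachable, so we keep all 10.
Initial partition by acceptance: {A,B,H,J} | {C,D,E,F,G,I}.
On input x, block {A,B,H,J} splits into {A,B,H} and {J}.
Refine {A,B,H} on symbol y: members go to different blocks, giving {A,H} and {B}.
Refine {C,D,E,F,G,I} on symbol x: members go to different blocks, giving {C,D,G} and {E,F,I}.
On input y, block {C,D,G} splits into {C,G} and {D}.
No further refinement is possible. Final partition (6 blocks): {A,H} | {C,G} | {J} | {B} | {E,F,I} | {D}.
State H belongs to the block {A,H}, which has 2 states.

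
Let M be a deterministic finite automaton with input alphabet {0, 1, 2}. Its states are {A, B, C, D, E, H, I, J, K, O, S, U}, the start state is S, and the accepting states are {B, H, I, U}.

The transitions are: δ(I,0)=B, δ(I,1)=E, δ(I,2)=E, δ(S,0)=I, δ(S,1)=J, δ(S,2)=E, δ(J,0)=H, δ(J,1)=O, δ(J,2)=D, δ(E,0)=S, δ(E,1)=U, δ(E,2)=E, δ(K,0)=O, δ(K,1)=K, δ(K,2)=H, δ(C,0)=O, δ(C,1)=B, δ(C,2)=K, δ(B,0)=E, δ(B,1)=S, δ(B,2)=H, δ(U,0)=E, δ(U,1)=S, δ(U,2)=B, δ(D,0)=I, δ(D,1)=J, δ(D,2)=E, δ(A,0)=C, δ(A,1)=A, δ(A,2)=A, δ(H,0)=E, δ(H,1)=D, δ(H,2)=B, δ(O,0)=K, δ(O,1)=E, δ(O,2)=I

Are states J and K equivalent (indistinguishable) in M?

States {A,C} cannot be reached from the start state, so discard them.
Initial partition by acceptance: {B,H,I,U} | {D,E,J,K,O,S}.
Split {B,H,I,U} by δ(·,0) → {B,H,U} and {I}.
Refine {D,E,J,K,O,S} on symbol 0: members go to different blocks, giving {E,K,O} and {D,S} and {J}.
Refine {E,K,O} on symbol 0: members go to different blocks, giving {K,O} and {E}.
On input 1, block {K,O} splits into {K} and {O}.
Stable partition: {B,H,U} | {K} | {I} | {D,S} | {J} | {E} | {O} — 7 equivalence classes.
J and K end up in different blocks, so they are distinguishable. For instance, the string '0' is accepted from only J.

No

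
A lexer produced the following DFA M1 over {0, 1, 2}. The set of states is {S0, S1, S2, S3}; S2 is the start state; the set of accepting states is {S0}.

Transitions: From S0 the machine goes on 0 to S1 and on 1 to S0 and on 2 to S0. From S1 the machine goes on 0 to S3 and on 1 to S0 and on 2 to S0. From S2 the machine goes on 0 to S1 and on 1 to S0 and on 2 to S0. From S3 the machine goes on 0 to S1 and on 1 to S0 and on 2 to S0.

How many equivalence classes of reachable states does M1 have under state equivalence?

Every state is reachable, so we keep all 4.
P0 = {S0} | {S1,S2,S3}.
The partition is now stable with 2 blocks: {S0} | {S1,S2,S3}.

2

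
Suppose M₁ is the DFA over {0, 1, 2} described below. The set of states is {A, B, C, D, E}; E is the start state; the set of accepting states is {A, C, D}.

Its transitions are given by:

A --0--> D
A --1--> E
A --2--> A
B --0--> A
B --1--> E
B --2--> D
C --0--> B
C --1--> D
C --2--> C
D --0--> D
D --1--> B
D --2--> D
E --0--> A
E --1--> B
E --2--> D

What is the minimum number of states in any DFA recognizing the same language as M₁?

2

States {C} cannot be reached from the start state, so discard them.
Start with accepting vs non-accepting: {A,D} | {B,E}.
Stable partition: {A,D} | {B,E} — 2 equivalence classes.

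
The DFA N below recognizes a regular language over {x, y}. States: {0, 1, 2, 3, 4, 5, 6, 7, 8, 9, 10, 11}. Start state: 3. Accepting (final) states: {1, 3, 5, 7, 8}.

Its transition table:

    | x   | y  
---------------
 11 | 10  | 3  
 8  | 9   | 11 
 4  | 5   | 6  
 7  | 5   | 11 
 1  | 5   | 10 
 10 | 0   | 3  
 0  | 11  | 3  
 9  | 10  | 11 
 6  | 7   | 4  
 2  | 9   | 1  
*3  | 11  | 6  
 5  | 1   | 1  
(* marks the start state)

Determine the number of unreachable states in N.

3

Starting at 3 and following transitions, the reachable set is {0, 1, 3, 4, 5, 6, 7, 10, 11}. That leaves 2, 8, 9 unreachable — 3 in total.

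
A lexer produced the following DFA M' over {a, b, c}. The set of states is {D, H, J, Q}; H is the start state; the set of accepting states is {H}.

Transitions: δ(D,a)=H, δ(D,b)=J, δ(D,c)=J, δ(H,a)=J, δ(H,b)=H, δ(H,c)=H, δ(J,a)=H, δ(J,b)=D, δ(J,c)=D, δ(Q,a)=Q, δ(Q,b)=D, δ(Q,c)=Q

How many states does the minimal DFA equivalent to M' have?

Reachable states from the start: {D,H,J}. Unreachable: {Q} — drop them.
P0 = {H} | {D,J}.
The partition is now stable with 2 blocks: {H} | {D,J}.

2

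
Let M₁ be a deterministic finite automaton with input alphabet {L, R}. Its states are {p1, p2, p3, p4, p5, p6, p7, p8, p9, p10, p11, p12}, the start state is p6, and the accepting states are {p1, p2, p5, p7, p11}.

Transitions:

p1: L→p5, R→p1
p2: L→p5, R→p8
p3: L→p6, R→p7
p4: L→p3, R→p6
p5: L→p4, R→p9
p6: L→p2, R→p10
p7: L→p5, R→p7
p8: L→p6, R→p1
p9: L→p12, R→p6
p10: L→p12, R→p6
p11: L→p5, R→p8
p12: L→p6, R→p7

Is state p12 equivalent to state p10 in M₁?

First remove the unreachable states {p11}; 11 states remain.
Start with accepting vs non-accepting: {p1,p2,p5,p7} | {p3,p4,p6,p8,p9,p10,p12}.
Split {p1,p2,p5,p7} by δ(·,L) → {p1,p2,p7} and {p5}.
Refine {p1,p2,p7} on symbol R: members go to different blocks, giving {p1,p7} and {p2}.
Refine {p3,p4,p6,p8,p9,p10,p12} on symbol L: members go to different blocks, giving {p3,p4,p8,p9,p10,p12} and {p6}.
Split {p3,p4,p8,p9,p10,p12} by δ(·,L) → {p3,p8,p12} and {p4,p9,p10}.
No further refinement is possible. Final partition (6 blocks): {p1,p7} | {p3,p8,p12} | {p5} | {p2} | {p6} | {p4,p9,p10}.
p12 and p10 end up in different blocks, so they are distinguishable. For instance, the string 'R' is accepted from only p12.

No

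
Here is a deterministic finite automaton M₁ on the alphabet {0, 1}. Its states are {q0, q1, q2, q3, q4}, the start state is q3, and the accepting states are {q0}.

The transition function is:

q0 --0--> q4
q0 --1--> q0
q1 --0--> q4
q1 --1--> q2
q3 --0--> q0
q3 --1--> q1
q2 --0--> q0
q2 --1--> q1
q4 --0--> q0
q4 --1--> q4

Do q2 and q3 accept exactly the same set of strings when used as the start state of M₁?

All states are reachable from the start state.
Start with accepting vs non-accepting: {q0} | {q1,q2,q3,q4}.
On input 0, block {q1,q2,q3,q4} splits into {q2,q3,q4} and {q1}.
Refine {q2,q3,q4} on symbol 1: members go to different blocks, giving {q2,q3} and {q4}.
Stable partition: {q0} | {q2,q3} | {q1} | {q4} — 4 equivalence classes.
q2 and q3 lie in the same block of the stable partition, so they are equivalent — no string distinguishes them.

Yes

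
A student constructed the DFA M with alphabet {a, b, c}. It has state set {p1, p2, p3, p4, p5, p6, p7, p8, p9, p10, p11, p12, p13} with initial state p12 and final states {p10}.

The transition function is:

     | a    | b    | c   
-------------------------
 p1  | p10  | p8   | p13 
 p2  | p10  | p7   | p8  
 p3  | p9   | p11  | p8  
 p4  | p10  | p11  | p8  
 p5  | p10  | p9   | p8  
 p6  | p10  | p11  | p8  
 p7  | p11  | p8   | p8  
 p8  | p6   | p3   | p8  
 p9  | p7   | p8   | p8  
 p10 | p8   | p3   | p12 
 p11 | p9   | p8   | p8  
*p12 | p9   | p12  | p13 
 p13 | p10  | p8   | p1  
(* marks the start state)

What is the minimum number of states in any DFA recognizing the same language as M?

Reachable states from the start: {p1,p3,p6,p7,p8,p9,p10,p11,p12,p13}. Unreachable: {p2,p4,p5} — drop them.
P0 = {p10} | {p1,p3,p6,p7,p8,p9,p11,p12,p13}.
Refine {p1,p3,p6,p7,p8,p9,p11,p12,p13} on symbol a: members go to different blocks, giving {p3,p7,p8,p9,p11,p12} and {p1,p6,p13}.
Refine {p3,p7,p8,p9,p11,p12} on symbol a: members go to different blocks, giving {p3,p7,p9,p11,p12} and {p8}.
On input b, block {p3,p7,p9,p11,p12} splits into {p7,p9,p11} and {p3,p12}.
Split {p1,p6,p13} by δ(·,b) → {p1,p13} and {p6}.
On input b, block {p3,p12} splits into {p3} and {p12}.
The partition is now stable with 7 blocks: {p10} | {p7,p9,p11} | {p1,p13} | {p8} | {p3} | {p6} | {p12}.

7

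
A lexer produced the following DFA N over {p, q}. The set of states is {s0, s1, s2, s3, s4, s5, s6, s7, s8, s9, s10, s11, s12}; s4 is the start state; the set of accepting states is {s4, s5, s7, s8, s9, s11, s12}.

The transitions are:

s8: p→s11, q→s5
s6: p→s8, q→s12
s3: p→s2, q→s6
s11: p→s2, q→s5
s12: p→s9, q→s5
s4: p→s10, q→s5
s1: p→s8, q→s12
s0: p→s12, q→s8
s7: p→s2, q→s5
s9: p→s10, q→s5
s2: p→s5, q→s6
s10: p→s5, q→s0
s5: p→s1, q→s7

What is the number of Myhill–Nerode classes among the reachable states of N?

States {s3} cannot be reached from the start state, so discard them.
P0 = {s4,s5,s7,s8,s9,s11,s12} | {s0,s1,s2,s6,s10}.
Split {s4,s5,s7,s8,s9,s11,s12} by δ(·,p) → {s4,s5,s7,s9,s11} and {s8,s12}.
Split {s0,s1,s2,s6,s10} by δ(·,p) → {s0,s1,s6} and {s2,s10}.
Split {s4,s5,s7,s9,s11} by δ(·,p) → {s4,s7,s9,s11} and {s5}.
Stable partition: {s4,s7,s9,s11} | {s0,s1,s6} | {s8,s12} | {s2,s10} | {s5} — 5 equivalence classes.

5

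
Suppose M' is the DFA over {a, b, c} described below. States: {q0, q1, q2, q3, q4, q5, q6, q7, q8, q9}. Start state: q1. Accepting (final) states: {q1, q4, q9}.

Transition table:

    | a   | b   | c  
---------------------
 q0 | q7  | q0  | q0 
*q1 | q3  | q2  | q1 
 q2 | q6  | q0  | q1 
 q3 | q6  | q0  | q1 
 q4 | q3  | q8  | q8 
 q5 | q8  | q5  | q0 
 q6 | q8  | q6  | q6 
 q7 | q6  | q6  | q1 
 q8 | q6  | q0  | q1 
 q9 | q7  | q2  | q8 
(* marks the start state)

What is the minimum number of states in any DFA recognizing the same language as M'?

Reachable states from the start: {q0,q1,q2,q3,q6,q7,q8}. Unreachable: {q4,q5,q9} — drop them.
Start with accepting vs non-accepting: {q1} | {q0,q2,q3,q6,q7,q8}.
On input c, block {q0,q2,q3,q6,q7,q8} splits into {q2,q3,q7,q8} and {q0,q6}.
The partition is now stable with 3 blocks: {q1} | {q2,q3,q7,q8} | {q0,q6}.

3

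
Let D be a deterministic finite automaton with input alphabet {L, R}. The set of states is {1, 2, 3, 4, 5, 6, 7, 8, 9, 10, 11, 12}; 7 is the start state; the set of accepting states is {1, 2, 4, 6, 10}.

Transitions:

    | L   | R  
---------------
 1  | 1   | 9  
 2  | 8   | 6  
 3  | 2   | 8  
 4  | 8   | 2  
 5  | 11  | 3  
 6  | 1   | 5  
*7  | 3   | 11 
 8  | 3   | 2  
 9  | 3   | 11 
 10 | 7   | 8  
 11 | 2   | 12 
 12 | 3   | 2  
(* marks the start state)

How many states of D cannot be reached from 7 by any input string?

No path from 7 leads to 4, 10; the other 10 states are all reachable.

2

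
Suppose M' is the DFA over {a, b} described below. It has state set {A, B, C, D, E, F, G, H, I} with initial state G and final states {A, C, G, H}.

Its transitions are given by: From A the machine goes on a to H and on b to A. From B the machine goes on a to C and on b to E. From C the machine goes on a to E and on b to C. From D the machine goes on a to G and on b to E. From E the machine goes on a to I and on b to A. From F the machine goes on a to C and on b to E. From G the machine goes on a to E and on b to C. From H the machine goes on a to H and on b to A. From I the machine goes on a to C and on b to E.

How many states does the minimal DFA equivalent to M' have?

4

Reachable states from the start: {A,C,E,G,H,I}. Unreachable: {B,D,F} — drop them.
Initial partition by acceptance: {A,C,G,H} | {E,I}.
On input a, block {A,C,G,H} splits into {A,H} and {C,G}.
Split {E,I} by δ(·,a) → {E} and {I}.
Stable partition: {A,H} | {E} | {C,G} | {I} — 4 equivalence classes.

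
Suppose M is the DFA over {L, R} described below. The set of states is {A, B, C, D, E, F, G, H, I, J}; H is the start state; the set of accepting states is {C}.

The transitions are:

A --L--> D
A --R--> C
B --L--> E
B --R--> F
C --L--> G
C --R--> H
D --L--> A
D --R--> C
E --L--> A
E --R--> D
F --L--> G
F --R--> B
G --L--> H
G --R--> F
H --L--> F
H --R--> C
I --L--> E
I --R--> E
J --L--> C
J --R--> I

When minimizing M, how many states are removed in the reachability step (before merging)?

2

No path from H leads to I, J; the other 8 states are all reachable.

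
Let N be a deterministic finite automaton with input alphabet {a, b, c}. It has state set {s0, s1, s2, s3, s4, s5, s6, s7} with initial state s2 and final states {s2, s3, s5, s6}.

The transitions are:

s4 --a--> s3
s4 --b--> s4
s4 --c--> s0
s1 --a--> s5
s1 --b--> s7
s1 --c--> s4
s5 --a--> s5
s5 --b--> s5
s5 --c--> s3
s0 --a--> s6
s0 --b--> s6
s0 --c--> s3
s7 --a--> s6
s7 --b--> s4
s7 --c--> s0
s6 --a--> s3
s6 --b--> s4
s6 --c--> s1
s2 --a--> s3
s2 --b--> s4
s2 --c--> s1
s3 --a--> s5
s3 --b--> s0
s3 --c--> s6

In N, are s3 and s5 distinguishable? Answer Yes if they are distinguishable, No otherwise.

Every state is reachable, so we keep all 8.
Initial partition by acceptance: {s2,s3,s5,s6} | {s0,s1,s4,s7}.
On input b, block {s2,s3,s5,s6} splits into {s2,s3,s6} and {s5}.
Refine {s2,s3,s6} on symbol a: members go to different blocks, giving {s2,s6} and {s3}.
Split {s0,s1,s4,s7} by δ(·,a) → {s0,s7} and {s1} and {s4}.
Split {s0,s7} by δ(·,b) → {s0} and {s7}.
Stable partition: {s2,s6} | {s0} | {s5} | {s3} | {s1} | {s4} | {s7} — 7 equivalence classes.
s3 and s5 end up in different blocks, so they are distinguishable. For instance, the string 'b' is accepted from only s5.

Yes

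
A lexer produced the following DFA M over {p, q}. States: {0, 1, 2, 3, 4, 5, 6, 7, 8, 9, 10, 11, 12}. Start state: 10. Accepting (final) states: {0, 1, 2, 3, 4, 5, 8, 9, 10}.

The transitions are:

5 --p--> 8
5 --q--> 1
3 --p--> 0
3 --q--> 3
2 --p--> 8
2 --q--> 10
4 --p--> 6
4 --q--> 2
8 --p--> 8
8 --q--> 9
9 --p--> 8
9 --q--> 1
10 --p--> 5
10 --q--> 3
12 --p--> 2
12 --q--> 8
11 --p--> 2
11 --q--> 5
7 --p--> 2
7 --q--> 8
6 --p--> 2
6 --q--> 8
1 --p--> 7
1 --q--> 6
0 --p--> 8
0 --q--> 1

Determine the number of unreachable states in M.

3

No path from 10 leads to 4, 11, 12; the other 10 states are all reachable.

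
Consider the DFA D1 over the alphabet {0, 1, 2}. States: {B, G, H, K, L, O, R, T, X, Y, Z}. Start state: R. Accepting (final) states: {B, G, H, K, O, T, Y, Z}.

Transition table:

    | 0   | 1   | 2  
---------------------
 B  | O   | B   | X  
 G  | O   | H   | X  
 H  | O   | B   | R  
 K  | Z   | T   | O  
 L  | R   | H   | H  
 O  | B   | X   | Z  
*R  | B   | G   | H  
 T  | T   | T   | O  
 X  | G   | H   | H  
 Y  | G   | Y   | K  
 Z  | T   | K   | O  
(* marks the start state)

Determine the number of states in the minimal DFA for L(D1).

States {L,Y} cannot be reached from the start state, so discard them.
Start with accepting vs non-accepting: {B,G,H,K,O,T,Z} | {R,X}.
Split {B,G,H,K,O,T,Z} by δ(·,1) → {B,G,H,K,T,Z} and {O}.
Split {B,G,H,K,T,Z} by δ(·,0) → {B,G,H} and {K,T,Z}.
The partition is now stable with 4 blocks: {B,G,H} | {R,X} | {O} | {K,T,Z}.

4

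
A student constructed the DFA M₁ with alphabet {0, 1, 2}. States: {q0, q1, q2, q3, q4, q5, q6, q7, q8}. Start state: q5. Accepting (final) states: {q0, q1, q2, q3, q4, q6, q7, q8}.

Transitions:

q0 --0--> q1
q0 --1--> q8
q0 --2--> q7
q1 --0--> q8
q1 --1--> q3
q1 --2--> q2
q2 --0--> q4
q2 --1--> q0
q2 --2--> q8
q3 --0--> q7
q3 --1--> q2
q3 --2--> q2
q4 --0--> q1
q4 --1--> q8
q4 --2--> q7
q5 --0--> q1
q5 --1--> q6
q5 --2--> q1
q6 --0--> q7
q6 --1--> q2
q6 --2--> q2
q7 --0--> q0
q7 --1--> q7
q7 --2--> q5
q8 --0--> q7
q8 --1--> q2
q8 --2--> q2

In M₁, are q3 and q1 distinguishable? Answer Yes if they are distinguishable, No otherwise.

Yes

Start with accepting vs non-accepting: {q0,q1,q2,q3,q4,q6,q7,q8} | {q5}.
Refine {q0,q1,q2,q3,q4,q6,q7,q8} on symbol 2: members go to different blocks, giving {q0,q1,q2,q3,q4,q6,q8} and {q7}.
Refine {q0,q1,q2,q3,q4,q6,q8} on symbol 0: members go to different blocks, giving {q0,q1,q2,q4} and {q3,q6,q8}.
On input 0, block {q0,q1,q2,q4} splits into {q0,q2,q4} and {q1}.
Split {q0,q2,q4} by δ(·,0) → {q0,q4} and {q2}.
No further refinement is possible. Final partition (6 blocks): {q0,q4} | {q5} | {q7} | {q3,q6,q8} | {q1} | {q2}.
q3 and q1 end up in different blocks, so they are distinguishable. For instance, the string '02' is accepted from only q1.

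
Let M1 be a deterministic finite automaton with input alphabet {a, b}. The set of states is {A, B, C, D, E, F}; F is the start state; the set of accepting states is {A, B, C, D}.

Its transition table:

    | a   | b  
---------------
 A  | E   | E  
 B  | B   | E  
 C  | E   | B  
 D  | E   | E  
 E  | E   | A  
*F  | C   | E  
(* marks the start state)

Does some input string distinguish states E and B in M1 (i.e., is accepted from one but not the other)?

States {D} cannot be reached from the start state, so discard them.
P0 = {A,B,C} | {E,F}.
On input a, block {A,B,C} splits into {A,C} and {B}.
Refine {A,C} on symbol b: members go to different blocks, giving {A} and {C}.
On input a, block {E,F} splits into {E} and {F}.
The partition is now stable with 5 blocks: {A} | {E} | {B} | {C} | {F}.
E and B end up in different blocks, so they are distinguishable. For instance, the string 'ε' is accepted from only B.

Yes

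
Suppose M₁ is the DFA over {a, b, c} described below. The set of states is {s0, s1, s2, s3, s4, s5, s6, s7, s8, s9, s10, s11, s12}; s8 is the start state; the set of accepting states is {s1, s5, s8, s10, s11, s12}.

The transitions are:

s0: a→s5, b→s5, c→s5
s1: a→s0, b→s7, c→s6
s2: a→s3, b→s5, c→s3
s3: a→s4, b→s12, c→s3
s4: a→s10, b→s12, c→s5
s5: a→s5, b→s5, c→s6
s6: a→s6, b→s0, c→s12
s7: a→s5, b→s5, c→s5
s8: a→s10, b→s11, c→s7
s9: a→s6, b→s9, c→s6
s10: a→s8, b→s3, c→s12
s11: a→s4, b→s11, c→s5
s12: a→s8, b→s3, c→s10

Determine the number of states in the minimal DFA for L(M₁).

8

States {s1,s2,s9} cannot be reached from the start state, so discard them.
P0 = {s5,s8,s10,s11,s12} | {s0,s3,s4,s6,s7}.
Split {s5,s8,s10,s11,s12} by δ(·,a) → {s5,s8,s10,s12} and {s11}.
Split {s5,s8,s10,s12} by δ(·,b) → {s10,s12} and {s5} and {s8}.
Refine {s0,s3,s4,s6,s7} on symbol a: members go to different blocks, giving {s0,s7} and {s3,s6} and {s4}.
On input a, block {s3,s6} splits into {s3} and {s6}.
No further refinement is possible. Final partition (8 blocks): {s10,s12} | {s0,s7} | {s11} | {s5} | {s8} | {s3} | {s4} | {s6}.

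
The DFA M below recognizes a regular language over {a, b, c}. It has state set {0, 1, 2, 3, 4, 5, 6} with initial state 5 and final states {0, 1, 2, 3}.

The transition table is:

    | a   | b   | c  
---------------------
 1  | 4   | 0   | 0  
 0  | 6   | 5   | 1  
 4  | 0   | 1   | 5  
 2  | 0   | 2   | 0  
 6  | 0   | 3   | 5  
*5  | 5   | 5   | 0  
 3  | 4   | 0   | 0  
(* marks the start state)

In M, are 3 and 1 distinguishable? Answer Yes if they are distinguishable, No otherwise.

States {2} cannot be reached from the start state, so discard them.
Initial partition by acceptance: {0,1,3} | {4,5,6}.
On input b, block {0,1,3} splits into {1,3} and {0}.
Split {4,5,6} by δ(·,a) → {4,6} and {5}.
Stable partition: {1,3} | {4,6} | {0} | {5} — 4 equivalence classes.
3 and 1 lie in the same block of the stable partition, so they are equivalent — no string distinguishes them.

No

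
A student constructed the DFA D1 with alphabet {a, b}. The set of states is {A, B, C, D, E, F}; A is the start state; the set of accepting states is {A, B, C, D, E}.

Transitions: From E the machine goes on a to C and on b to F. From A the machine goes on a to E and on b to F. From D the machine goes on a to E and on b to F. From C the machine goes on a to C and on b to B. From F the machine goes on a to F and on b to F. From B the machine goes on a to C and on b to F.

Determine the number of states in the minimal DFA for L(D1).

First remove the unreachable states {D}; 5 states remain.
Start with accepting vs non-accepting: {A,B,C,E} | {F}.
Refine {A,B,C,E} on symbol b: members go to different blocks, giving {A,B,E} and {C}.
On input a, block {A,B,E} splits into {B,E} and {A}.
Stable partition: {B,E} | {F} | {C} | {A} — 4 equivalence classes.

4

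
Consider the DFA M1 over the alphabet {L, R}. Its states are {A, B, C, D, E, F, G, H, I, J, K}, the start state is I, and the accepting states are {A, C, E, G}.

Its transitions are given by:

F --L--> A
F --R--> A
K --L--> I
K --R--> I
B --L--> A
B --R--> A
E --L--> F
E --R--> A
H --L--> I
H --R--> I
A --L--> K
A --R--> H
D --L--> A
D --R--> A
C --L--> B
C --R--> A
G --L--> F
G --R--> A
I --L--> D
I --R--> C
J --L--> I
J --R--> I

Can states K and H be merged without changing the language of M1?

States {E,F,G,J} cannot be reached from the start state, so discard them.
Initial partition by acceptance: {A,C} | {B,D,H,I,K}.
Split {A,C} by δ(·,R) → {A} and {C}.
On input L, block {B,D,H,I,K} splits into {H,I,K} and {B,D}.
Split {H,I,K} by δ(·,L) → {H,K} and {I}.
The partition is now stable with 5 blocks: {A} | {H,K} | {C} | {B,D} | {I}.
K and H lie in the same block of the stable partition, so they are equivalent — no string distinguishes them.

Yes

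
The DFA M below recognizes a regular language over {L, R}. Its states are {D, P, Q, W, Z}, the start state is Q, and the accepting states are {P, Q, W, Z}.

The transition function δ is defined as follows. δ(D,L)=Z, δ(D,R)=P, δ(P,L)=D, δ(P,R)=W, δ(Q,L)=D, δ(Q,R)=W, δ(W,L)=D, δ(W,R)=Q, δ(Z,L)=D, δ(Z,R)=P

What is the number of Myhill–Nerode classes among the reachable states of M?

Every state is reachable, so we keep all 5.
Start with accepting vs non-accepting: {P,Q,W,Z} | {D}.
The partition is now stable with 2 blocks: {P,Q,W,Z} | {D}.

2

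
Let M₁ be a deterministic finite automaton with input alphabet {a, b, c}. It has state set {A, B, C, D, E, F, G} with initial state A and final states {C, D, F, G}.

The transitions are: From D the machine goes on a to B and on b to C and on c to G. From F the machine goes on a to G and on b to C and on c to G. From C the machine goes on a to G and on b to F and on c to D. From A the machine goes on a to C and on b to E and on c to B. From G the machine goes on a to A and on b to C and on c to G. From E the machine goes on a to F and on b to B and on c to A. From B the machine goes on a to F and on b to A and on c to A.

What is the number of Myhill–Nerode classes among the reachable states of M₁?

3

P0 = {C,D,F,G} | {A,B,E}.
On input a, block {C,D,F,G} splits into {C,F} and {D,G}.
The partition is now stable with 3 blocks: {C,F} | {A,B,E} | {D,G}.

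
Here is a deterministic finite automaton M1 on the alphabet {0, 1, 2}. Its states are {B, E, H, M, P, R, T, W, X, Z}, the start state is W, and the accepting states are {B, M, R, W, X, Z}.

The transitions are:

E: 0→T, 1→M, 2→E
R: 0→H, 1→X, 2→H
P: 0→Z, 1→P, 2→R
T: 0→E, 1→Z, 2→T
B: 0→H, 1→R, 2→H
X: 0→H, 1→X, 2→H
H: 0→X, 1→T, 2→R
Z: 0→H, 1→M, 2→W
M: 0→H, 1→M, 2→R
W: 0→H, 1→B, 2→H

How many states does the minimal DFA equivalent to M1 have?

4

Reachable states from the start: {B,E,H,M,R,T,W,X,Z}. Unreachable: {P} — drop them.
Initial partition by acceptance: {B,M,R,W,X,Z} | {E,H,T}.
Refine {B,M,R,W,X,Z} on symbol 2: members go to different blocks, giving {B,R,W,X} and {M,Z}.
On input 0, block {E,H,T} splits into {E,T} and {H}.
No further refinement is possible. Final partition (4 blocks): {B,R,W,X} | {E,T} | {M,Z} | {H}.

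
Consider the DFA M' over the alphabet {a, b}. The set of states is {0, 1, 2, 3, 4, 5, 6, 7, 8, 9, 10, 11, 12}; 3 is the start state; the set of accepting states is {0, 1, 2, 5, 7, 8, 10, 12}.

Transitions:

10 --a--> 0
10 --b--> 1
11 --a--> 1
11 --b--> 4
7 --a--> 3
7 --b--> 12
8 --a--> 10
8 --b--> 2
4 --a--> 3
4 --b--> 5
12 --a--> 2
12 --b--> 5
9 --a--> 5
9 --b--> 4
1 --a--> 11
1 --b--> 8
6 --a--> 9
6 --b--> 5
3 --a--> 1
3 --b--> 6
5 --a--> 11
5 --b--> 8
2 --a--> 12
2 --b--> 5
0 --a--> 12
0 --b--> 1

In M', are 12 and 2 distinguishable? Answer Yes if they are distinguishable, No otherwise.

No

Reachable states from the start: {0,1,2,3,4,5,6,8,9,10,11,12}. Unreachable: {7} — drop them.
Start with accepting vs non-accepting: {0,1,2,5,8,10,12} | {3,4,6,9,11}.
Refine {0,1,2,5,8,10,12} on symbol a: members go to different blocks, giving {0,2,8,10,12} and {1,5}.
Refine {0,2,8,10,12} on symbol b: members go to different blocks, giving {0,2,10,12} and {8}.
On input a, block {3,4,6,9,11} splits into {3,9,11} and {4,6}.
No further refinement is possible. Final partition (5 blocks): {0,2,10,12} | {3,9,11} | {1,5} | {8} | {4,6}.
12 and 2 lie in the same block of the stable partition, so they are equivalent — no string distinguishes them.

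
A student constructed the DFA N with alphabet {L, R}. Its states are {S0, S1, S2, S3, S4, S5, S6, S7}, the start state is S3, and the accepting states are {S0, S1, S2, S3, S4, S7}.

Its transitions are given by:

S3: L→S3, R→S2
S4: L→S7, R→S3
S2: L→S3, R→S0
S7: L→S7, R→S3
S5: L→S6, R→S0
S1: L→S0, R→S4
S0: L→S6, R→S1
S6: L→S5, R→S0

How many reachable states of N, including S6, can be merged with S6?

Every state is reachable, so we keep all 8.
Initial partition by acceptance: {S0,S1,S2,S3,S4,S7} | {S5,S6}.
Split {S0,S1,S2,S3,S4,S7} by δ(·,L) → {S1,S2,S3,S4,S7} and {S0}.
Split {S1,S2,S3,S4,S7} by δ(·,L) → {S2,S3,S4,S7} and {S1}.
Split {S2,S3,S4,S7} by δ(·,R) → {S3,S4,S7} and {S2}.
Refine {S3,S4,S7} on symbol R: members go to different blocks, giving {S4,S7} and {S3}.
Stable partition: {S4,S7} | {S5,S6} | {S0} | {S1} | {S2} | {S3} — 6 equivalence classes.
State S6 belongs to the block {S5,S6}, which has 2 states.

2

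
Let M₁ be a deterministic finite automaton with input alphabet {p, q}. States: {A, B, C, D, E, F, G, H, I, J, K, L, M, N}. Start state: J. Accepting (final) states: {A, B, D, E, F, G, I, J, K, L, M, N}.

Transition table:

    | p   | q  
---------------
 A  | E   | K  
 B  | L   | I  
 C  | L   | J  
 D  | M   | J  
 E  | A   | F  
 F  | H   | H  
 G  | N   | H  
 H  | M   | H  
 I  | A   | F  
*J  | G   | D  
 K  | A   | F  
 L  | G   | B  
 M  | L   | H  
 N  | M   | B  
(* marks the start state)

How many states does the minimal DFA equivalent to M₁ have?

Reachable states from the start: {A,B,D,E,F,G,H,I,J,K,L,M,N}. Unreachable: {C} — drop them.
P0 = {A,B,D,E,F,G,I,J,K,L,M,N} | {H}.
On input p, block {A,B,D,E,F,G,I,J,K,L,M,N} splits into {A,B,D,E,G,I,J,K,L,M,N} and {F}.
Refine {A,B,D,E,G,I,J,K,L,M,N} on symbol q: members go to different blocks, giving {A,B,D,J,L,N} and {E,I,K} and {G,M}.
On input p, block {A,B,D,J,L,N} splits into {D,J,L,N} and {A} and {B}.
On input q, block {D,J,L,N} splits into {D,J} and {L,N}.
The partition is now stable with 8 blocks: {D,J} | {H} | {F} | {E,I,K} | {G,M} | {A} | {B} | {L,N}.

8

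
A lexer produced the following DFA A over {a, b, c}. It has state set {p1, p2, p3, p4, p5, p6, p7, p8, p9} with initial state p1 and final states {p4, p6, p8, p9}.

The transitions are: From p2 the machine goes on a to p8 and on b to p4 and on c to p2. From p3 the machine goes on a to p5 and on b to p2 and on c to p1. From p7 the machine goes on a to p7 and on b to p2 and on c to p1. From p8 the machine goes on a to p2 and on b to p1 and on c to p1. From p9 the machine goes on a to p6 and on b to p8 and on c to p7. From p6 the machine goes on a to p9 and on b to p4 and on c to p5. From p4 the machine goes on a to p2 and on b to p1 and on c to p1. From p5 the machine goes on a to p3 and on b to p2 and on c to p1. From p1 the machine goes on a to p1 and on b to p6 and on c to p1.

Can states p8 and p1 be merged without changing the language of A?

All states are reachable from the start state.
Initial partition by acceptance: {p4,p6,p8,p9} | {p1,p2,p3,p5,p7}.
Split {p4,p6,p8,p9} by δ(·,a) → {p4,p8} and {p6,p9}.
On input a, block {p1,p2,p3,p5,p7} splits into {p1,p3,p5,p7} and {p2}.
On input b, block {p1,p3,p5,p7} splits into {p3,p5,p7} and {p1}.
Stable partition: {p4,p8} | {p3,p5,p7} | {p6,p9} | {p2} | {p1} — 5 equivalence classes.
p8 and p1 end up in different blocks, so they are distinguishable. For instance, the string 'ε' is accepted from only p8.

No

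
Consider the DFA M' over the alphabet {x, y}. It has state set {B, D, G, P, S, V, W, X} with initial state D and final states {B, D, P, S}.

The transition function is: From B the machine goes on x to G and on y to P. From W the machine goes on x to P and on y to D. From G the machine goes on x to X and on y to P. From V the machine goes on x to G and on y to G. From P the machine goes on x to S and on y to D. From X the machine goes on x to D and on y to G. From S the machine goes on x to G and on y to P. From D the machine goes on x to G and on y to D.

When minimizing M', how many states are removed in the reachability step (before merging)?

BFS from D reaches {D, G, P, S, X}; the 3 state(s) B, V, W are never visited.

3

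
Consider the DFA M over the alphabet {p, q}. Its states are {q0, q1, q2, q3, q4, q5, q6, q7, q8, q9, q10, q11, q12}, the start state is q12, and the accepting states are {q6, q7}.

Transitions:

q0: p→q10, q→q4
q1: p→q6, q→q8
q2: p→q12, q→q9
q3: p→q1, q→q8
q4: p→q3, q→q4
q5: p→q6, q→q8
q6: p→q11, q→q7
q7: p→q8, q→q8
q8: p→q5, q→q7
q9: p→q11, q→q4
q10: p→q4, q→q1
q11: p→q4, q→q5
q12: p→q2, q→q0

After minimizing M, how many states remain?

9

Start with accepting vs non-accepting: {q6,q7} | {q0,q1,q2,q3,q4,q5,q8,q9,q10,q11,q12}.
On input q, block {q6,q7} splits into {q6} and {q7}.
On input p, block {q0,q1,q2,q3,q4,q5,q8,q9,q10,q11,q12} splits into {q0,q2,q3,q4,q8,q9,q10,q11,q12} and {q1,q5}.
On input p, block {q0,q2,q3,q4,q8,q9,q10,q11,q12} splits into {q0,q2,q4,q9,q10,q11,q12} and {q3,q8}.
On input p, block {q0,q2,q4,q9,q10,q11,q12} splits into {q0,q2,q9,q10,q11,q12} and {q4}.
On input p, block {q0,q2,q9,q10,q11,q12} splits into {q0,q2,q9,q12} and {q10,q11}.
Split {q0,q2,q9,q12} by δ(·,p) → {q0,q9} and {q2,q12}.
Refine {q3,q8} on symbol q: members go to different blocks, giving {q3} and {q8}.
No further refinement is possible. Final partition (9 blocks): {q6} | {q0,q9} | {q7} | {q1,q5} | {q3} | {q4} | {q10,q11} | {q2,q12} | {q8}.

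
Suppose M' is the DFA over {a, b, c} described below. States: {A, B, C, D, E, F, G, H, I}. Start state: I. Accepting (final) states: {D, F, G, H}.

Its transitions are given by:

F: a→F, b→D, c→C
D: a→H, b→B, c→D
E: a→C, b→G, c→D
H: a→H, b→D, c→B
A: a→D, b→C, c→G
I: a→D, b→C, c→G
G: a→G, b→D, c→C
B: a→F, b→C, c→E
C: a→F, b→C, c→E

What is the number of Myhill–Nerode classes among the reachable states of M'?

5

Reachable states from the start: {B,C,D,E,F,G,H,I}. Unreachable: {A} — drop them.
P0 = {D,F,G,H} | {B,C,E,I}.
Refine {D,F,G,H} on symbol b: members go to different blocks, giving {F,G,H} and {D}.
Refine {B,C,E,I} on symbol a: members go to different blocks, giving {B,C} and {E} and {I}.
No further refinement is possible. Final partition (5 blocks): {F,G,H} | {B,C} | {D} | {E} | {I}.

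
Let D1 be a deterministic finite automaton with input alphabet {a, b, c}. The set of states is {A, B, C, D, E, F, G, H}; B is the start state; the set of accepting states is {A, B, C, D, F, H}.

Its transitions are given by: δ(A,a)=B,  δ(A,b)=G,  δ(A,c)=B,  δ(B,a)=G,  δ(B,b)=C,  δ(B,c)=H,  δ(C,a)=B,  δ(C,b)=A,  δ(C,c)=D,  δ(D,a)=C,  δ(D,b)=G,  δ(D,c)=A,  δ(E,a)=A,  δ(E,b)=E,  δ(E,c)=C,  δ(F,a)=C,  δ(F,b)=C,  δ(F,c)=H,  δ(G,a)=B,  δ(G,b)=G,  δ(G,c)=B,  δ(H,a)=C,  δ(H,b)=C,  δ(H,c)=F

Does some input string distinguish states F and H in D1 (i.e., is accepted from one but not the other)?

No

Reachable states from the start: {A,B,C,D,F,G,H}. Unreachable: {E} — drop them.
Start with accepting vs non-accepting: {A,B,C,D,F,H} | {G}.
Refine {A,B,C,D,F,H} on symbol a: members go to different blocks, giving {A,C,D,F,H} and {B}.
Refine {A,C,D,F,H} on symbol a: members go to different blocks, giving {D,F,H} and {A,C}.
On input b, block {D,F,H} splits into {F,H} and {D}.
On input b, block {A,C} splits into {A} and {C}.
No further refinement is possible. Final partition (6 blocks): {F,H} | {G} | {B} | {A} | {D} | {C}.
F and H lie in the same block of the stable partition, so they are equivalent — no string distinguishes them.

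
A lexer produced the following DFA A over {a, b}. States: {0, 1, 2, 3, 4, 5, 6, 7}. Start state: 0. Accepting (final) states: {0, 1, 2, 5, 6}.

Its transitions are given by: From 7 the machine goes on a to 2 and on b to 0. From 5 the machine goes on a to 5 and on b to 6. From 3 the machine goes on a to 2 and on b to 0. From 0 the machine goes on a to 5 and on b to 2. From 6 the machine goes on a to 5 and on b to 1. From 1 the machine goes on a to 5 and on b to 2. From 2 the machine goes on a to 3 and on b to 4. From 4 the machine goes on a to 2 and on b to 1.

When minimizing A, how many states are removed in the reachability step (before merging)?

1

No path from 0 leads to 7; the other 7 states are all reachable.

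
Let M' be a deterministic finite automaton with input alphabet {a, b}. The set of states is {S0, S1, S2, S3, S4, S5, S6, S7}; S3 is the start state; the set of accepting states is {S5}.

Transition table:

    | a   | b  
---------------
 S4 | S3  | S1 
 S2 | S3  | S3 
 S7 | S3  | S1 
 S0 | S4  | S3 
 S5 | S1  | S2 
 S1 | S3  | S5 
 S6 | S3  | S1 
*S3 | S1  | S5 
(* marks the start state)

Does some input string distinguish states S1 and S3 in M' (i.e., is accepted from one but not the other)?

No

First remove the unreachable states {S0,S4,S6,S7}; 4 states remain.
P0 = {S5} | {S1,S2,S3}.
Refine {S1,S2,S3} on symbol b: members go to different blocks, giving {S1,S3} and {S2}.
No further refinement is possible. Final partition (3 blocks): {S5} | {S1,S3} | {S2}.
S1 and S3 lie in the same block of the stable partition, so they are equivalent — no string distinguishes them.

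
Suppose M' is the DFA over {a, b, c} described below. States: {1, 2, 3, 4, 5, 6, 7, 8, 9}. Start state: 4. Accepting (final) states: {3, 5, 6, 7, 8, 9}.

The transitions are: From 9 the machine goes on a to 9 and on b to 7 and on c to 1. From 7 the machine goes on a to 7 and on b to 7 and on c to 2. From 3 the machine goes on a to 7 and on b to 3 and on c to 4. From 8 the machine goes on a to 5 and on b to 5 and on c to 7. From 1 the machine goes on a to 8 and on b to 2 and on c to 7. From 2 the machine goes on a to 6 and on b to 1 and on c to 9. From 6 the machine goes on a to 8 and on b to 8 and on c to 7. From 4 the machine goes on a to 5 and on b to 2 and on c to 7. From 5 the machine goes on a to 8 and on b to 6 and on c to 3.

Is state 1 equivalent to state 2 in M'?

Yes

All states are reachable from the start state.
Initial partition by acceptance: {3,5,6,7,8,9} | {1,2,4}.
Refine {3,5,6,7,8,9} on symbol c: members go to different blocks, giving {3,7,9} and {5,6,8}.
Stable partition: {3,7,9} | {1,2,4} | {5,6,8} — 3 equivalence classes.
1 and 2 lie in the same block of the stable partition, so they are equivalent — no string distinguishes them.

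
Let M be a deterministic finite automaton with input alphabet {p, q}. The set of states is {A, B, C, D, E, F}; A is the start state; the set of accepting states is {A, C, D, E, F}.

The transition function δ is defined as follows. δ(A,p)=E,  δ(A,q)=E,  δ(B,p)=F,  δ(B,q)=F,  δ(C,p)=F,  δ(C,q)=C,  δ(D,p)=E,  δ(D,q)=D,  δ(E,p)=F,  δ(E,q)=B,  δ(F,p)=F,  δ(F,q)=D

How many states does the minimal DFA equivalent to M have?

5

Reachable states from the start: {A,B,D,E,F}. Unreachable: {C} — drop them.
P0 = {A,D,E,F} | {B}.
Refine {A,D,E,F} on symbol q: members go to different blocks, giving {A,D,F} and {E}.
Split {A,D,F} by δ(·,p) → {A,D} and {F}.
Split {A,D} by δ(·,q) → {A} and {D}.
The partition is now stable with 5 blocks: {A} | {B} | {E} | {F} | {D}.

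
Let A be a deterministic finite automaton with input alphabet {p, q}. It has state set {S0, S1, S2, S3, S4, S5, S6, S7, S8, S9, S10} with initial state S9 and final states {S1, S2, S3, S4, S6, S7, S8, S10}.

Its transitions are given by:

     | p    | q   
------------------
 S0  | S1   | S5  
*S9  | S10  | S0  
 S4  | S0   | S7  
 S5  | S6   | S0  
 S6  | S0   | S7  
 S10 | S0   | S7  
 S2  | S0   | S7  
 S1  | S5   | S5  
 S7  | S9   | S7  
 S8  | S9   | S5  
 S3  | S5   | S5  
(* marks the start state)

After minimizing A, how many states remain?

5

First remove the unreachable states {S2,S3,S4,S8}; 7 states remain.
Start with accepting vs non-accepting: {S1,S6,S7,S10} | {S0,S5,S9}.
On input q, block {S1,S6,S7,S10} splits into {S6,S7,S10} and {S1}.
On input p, block {S0,S5,S9} splits into {S5,S9} and {S0}.
On input p, block {S6,S7,S10} splits into {S6,S10} and {S7}.
Stable partition: {S6,S10} | {S5,S9} | {S1} | {S0} | {S7} — 5 equivalence classes.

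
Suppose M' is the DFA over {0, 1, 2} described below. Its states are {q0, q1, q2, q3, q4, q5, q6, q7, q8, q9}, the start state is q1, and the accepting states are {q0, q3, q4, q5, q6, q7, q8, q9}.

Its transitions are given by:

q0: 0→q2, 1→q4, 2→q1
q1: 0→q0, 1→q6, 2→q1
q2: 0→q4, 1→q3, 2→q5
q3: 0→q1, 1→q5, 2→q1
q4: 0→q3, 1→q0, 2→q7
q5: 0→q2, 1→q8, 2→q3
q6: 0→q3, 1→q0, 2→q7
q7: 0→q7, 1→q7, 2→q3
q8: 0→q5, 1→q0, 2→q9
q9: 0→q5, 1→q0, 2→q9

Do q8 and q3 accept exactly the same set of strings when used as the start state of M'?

No

Every state is reachable, so we keep all 10.
Initial partition by acceptance: {q0,q3,q4,q5,q6,q7,q8,q9} | {q1,q2}.
On input 0, block {q0,q3,q4,q5,q6,q7,q8,q9} splits into {q4,q6,q7,q8,q9} and {q0,q3,q5}.
Split {q4,q6,q7,q8,q9} by δ(·,0) → {q4,q6,q8,q9} and {q7}.
On input 2, block {q4,q6,q8,q9} splits into {q4,q6} and {q8,q9}.
On input 0, block {q1,q2} splits into {q1} and {q2}.
On input 0, block {q0,q3,q5} splits into {q0,q5} and {q3}.
Refine {q0,q5} on symbol 1: members go to different blocks, giving {q0} and {q5}.
No further refinement is possible. Final partition (8 blocks): {q4,q6} | {q1} | {q0} | {q7} | {q8,q9} | {q2} | {q3} | {q5}.
q8 and q3 end up in different blocks, so they are distinguishable. For instance, the string '0' is accepted from only q8.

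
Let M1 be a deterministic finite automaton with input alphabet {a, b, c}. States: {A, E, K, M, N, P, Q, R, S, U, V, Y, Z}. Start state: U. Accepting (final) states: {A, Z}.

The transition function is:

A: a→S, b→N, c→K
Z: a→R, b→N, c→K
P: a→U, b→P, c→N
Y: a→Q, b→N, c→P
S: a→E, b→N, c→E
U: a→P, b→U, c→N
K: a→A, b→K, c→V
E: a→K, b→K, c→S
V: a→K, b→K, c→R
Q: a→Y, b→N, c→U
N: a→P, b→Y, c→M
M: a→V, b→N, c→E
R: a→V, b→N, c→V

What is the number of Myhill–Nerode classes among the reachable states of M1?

7

States {Z} cannot be reached from the start state, so discard them.
P0 = {A} | {E,K,M,N,P,Q,R,S,U,V,Y}.
Refine {E,K,M,N,P,Q,R,S,U,V,Y} on symbol a: members go to different blocks, giving {E,M,N,P,Q,R,S,U,V,Y} and {K}.
Refine {E,M,N,P,Q,R,S,U,V,Y} on symbol a: members go to different blocks, giving {M,N,P,Q,R,S,U,Y} and {E,V}.
Refine {M,N,P,Q,R,S,U,Y} on symbol a: members go to different blocks, giving {N,P,Q,U,Y} and {M,R,S}.
Refine {N,P,Q,U,Y} on symbol c: members go to different blocks, giving {P,Q,U,Y} and {N}.
Split {P,Q,U,Y} by δ(·,b) → {Q,Y} and {P,U}.
No further refinement is possible. Final partition (7 blocks): {A} | {Q,Y} | {K} | {E,V} | {M,R,S} | {N} | {P,U}.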